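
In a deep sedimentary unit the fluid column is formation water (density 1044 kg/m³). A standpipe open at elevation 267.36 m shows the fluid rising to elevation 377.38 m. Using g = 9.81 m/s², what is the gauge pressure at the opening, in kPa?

P ≈ 1130 kPa

Pressure head ψ = h − z = 377.38 − 267.36 = 110.02 m.
P = ρgψ = 1044 × 9.81 × 110.02 = 1126785 Pa ≈ 1130 kPa.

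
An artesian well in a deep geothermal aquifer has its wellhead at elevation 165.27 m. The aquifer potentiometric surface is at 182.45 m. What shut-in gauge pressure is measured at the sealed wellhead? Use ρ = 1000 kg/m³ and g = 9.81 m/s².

P ≈ 169 kPa

Head above the cap: Δh = 182.45 − 165.27 = 17.18 m.
P = ρgΔh = 1000 × 9.81 × 17.18 = 168536 Pa ≈ 169 kPa.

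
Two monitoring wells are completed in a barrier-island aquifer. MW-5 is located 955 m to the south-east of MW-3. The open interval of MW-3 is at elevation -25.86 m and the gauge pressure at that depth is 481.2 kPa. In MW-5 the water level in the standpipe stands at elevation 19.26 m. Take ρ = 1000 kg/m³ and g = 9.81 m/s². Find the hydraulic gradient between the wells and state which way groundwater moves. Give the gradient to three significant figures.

Pressure head at MW-3: ψ = P/(ρg) = 481.2×1000 / (1000 × 9.81) = 49.05 m.
Total head at MW-3: h = z + ψ = -25.86 + 49.05 = 23.19 m.
Total head at MW-5: h = 19.26 m (water level in the piezometer is the total head).
Head difference: h(MW-3) − h(MW-5) = 23.19 − 19.26 = 3.93 m.
Hydraulic gradient: i = |Δh| / L = 3.93 / 955 = 0.00412.
Flow is from higher to lower head: from MW-3 toward MW-5, i.e. toward the south-east.

i ≈ 0.00412; groundwater flows toward the south-east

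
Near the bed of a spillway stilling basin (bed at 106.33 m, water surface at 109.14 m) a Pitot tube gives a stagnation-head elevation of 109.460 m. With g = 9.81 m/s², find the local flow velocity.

v ≈ 2.51 m/s

Near the bed, under hydrostatic conditions, the piezometric head (z + ψ) equals the free-surface elevation, 109.14 m.
Velocity head = total − piezometric = 109.460 − 109.14 = 0.320 m.
v = √(2g·h_v) = √(2 × 9.81 × 0.320) = 2.51 m/s.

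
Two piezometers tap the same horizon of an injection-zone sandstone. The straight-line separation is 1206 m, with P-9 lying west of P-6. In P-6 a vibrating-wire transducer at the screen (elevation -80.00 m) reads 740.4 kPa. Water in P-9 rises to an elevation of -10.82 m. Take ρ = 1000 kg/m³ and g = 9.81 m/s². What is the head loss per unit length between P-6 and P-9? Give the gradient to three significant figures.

Pressure head at P-6: ψ = P/(ρg) = 740.4×1000 / (1000 × 9.81) = 75.47 m.
Total head at P-6: h = z + ψ = -80.00 + 75.47 = -4.53 m.
Total head at P-9: h = -10.82 m (water level in the piezometer is the total head).
Head difference: h(P-6) − h(P-9) = -4.53 − (-10.82) = 6.29 m.
Hydraulic gradient: i = |Δh| / L = 6.29 / 1206 = 0.00522.

i ≈ 0.00522 m/m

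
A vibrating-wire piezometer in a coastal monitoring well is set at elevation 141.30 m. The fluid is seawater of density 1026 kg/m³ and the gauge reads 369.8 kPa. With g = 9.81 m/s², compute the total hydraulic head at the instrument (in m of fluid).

h ≈ 178.04 m

ψ = P/(ρg) = 369.8×1000 / (1026 × 9.81) = 36.74 m.
h = z + ψ = 141.30 + 36.74 = 178.04 m.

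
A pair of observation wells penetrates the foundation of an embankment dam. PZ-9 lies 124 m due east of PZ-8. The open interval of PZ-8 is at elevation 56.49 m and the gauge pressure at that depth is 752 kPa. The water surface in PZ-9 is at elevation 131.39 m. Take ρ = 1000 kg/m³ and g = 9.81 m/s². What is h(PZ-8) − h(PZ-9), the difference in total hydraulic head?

Pressure head at PZ-8: ψ = P/(ρg) = 752×1000 / (1000 × 9.81) = 76.66 m.
Total head at PZ-8: h = z + ψ = 56.49 + 76.66 = 133.15 m.
Total head at PZ-9: h = 131.39 m (water level in the piezometer is the total head).
Head difference: h(PZ-8) − h(PZ-9) = 133.15 − 131.39 = 1.76 m.

Δh ≈ 1.76 m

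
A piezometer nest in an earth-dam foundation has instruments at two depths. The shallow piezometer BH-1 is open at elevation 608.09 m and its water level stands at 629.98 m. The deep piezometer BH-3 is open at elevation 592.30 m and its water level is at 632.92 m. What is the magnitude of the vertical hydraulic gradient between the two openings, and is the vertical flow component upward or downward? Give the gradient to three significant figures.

|i_v| ≈ 0.186; vertical flow is upward

Total head at BH-1: h = 629.98 m (water level in the standpipe).
Total head at BH-3: h = 632.92 m.
Δh = h(BH-1) − h(BH-3) = 629.98 − 632.92 = -2.94 m.
Vertical separation Δz = 608.09 − 592.30 = 15.79 m.
|i_v| = |Δh| / Δz = 2.94 / 15.79 = 0.186.
Head is higher in the deep piezometer, so vertical flow is upward (discharge condition).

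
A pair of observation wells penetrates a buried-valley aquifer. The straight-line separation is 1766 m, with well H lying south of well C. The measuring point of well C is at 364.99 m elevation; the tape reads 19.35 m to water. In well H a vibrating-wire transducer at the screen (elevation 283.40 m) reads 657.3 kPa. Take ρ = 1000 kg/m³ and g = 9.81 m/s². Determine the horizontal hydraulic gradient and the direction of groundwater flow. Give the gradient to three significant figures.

i ≈ 0.00270; groundwater flows toward the north

Total head at well C: h = 364.99 − 19.35 = 345.64 m.
Pressure head at well H: ψ = P/(ρg) = 657.3×1000 / (1000 × 9.81) = 67.00 m.
Total head at well H: h = z + ψ = 283.40 + 67.00 = 350.40 m.
Head difference: h(well C) − h(well H) = 345.64 − 350.40 = -4.76 m.
Hydraulic gradient: i = |Δh| / L = 4.76 / 1766 = 0.00270.
Flow is from higher to lower head: from well H toward well C, i.e. toward the north.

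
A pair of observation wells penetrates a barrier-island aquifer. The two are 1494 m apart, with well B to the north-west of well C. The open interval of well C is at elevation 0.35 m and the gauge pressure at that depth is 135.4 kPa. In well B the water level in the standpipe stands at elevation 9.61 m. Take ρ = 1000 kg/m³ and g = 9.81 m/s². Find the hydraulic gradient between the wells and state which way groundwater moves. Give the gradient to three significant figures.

i ≈ 0.00304; groundwater flows toward the north-west

Pressure head at well C: ψ = P/(ρg) = 135.4×1000 / (1000 × 9.81) = 13.80 m.
Total head at well C: h = z + ψ = 0.35 + 13.80 = 14.15 m.
Total head at well B: h = 9.61 m (water level in the piezometer is the total head).
Head difference: h(well C) − h(well B) = 14.15 − 9.61 = 4.54 m.
Hydraulic gradient: i = |Δh| / L = 4.54 / 1494 = 0.00304.
Flow is from higher to lower head: from well C toward well B, i.e. toward the north-west.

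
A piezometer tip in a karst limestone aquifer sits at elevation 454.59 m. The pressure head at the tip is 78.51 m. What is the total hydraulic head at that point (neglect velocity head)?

h = z + ψ = 454.59 + 78.51 = 533.10 m.

h ≈ 533.10 m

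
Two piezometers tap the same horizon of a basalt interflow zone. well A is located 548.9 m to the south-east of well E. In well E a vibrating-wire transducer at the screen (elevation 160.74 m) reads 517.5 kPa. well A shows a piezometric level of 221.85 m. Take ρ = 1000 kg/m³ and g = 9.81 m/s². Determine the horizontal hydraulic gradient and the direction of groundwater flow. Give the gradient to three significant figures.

Pressure head at well E: ψ = P/(ρg) = 517.5×1000 / (1000 × 9.81) = 52.75 m.
Total head at well E: h = z + ψ = 160.74 + 52.75 = 213.49 m.
Total head at well A: h = 221.85 m (water level in the piezometer is the total head).
Head difference: h(well E) − h(well A) = 213.49 − 221.85 = -8.36 m.
Hydraulic gradient: i = |Δh| / L = 8.36 / 548.9 = 0.0152.
Flow is from higher to lower head: from well A toward well E, i.e. toward the north-west.

i ≈ 0.0152; groundwater flows toward the north-west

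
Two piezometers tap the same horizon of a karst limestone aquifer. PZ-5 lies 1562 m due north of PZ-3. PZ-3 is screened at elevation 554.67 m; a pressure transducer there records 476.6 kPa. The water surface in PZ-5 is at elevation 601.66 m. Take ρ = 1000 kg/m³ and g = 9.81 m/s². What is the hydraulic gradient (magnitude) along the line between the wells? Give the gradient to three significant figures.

Pressure head at PZ-3: ψ = P/(ρg) = 476.6×1000 / (1000 × 9.81) = 48.58 m.
Total head at PZ-3: h = z + ψ = 554.67 + 48.58 = 603.25 m.
Total head at PZ-5: h = 601.66 m (water level in the piezometer is the total head).
Head difference: h(PZ-3) − h(PZ-5) = 603.25 − 601.66 = 1.59 m.
Hydraulic gradient: i = |Δh| / L = 1.59 / 1562 = 0.00102.

i ≈ 0.00102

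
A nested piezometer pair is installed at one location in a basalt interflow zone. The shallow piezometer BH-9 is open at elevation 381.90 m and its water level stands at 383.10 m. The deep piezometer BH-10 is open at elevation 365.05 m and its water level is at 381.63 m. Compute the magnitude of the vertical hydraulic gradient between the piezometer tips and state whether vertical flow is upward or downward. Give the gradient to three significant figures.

|i_v| ≈ 0.0872; vertical flow is downward

Total head at BH-9: h = 383.10 m (water level in the standpipe).
Total head at BH-10: h = 381.63 m.
Δh = h(BH-9) − h(BH-10) = 383.10 − 381.63 = 1.47 m.
Vertical separation Δz = 381.90 − 365.05 = 16.85 m.
|i_v| = |Δh| / Δz = 1.47 / 16.85 = 0.0872.
Head is higher in the shallow piezometer, so vertical flow is downward (recharge condition).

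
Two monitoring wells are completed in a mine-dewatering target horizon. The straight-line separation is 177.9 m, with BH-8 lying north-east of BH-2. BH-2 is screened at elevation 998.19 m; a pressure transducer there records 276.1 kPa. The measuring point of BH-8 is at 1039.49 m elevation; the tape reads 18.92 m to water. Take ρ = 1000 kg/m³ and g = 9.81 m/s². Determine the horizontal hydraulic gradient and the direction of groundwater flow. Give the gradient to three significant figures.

i ≈ 0.0324; groundwater flows toward the north-east

Pressure head at BH-2: ψ = P/(ρg) = 276.1×1000 / (1000 × 9.81) = 28.14 m.
Total head at BH-2: h = z + ψ = 998.19 + 28.14 = 1026.33 m.
Total head at BH-8: h = 1039.49 − 18.92 = 1020.57 m.
Head difference: h(BH-2) − h(BH-8) = 1026.33 − 1020.57 = 5.76 m.
Hydraulic gradient: i = |Δh| / L = 5.76 / 177.9 = 0.0324.
Flow is from higher to lower head: from BH-2 toward BH-8, i.e. toward the north-east.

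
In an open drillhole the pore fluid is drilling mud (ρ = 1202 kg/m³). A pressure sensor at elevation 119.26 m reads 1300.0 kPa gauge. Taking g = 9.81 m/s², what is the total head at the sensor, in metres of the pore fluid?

h ≈ 229.51 m

ψ = P/(ρg) = 1300.0×1000 / (1202 × 9.81) = 110.25 m.
h = z + ψ = 119.26 + 110.25 = 229.51 m.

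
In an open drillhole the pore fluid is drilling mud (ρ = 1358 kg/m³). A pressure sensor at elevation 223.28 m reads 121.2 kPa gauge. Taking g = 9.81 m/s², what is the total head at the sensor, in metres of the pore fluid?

ψ = P/(ρg) = 121.2×1000 / (1358 × 9.81) = 9.10 m.
h = z + ψ = 223.28 + 9.10 = 232.38 m.

h ≈ 232.38 m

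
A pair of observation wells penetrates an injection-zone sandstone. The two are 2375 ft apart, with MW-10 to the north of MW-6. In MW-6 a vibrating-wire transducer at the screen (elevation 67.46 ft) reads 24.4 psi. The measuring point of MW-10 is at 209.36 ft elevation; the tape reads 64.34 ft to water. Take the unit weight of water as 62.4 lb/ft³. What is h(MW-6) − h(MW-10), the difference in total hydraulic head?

Pressure head at MW-6: ψ = 144·P/γ = 144 × 24.4 / 62.4 = 56.31 ft.
Total head at MW-6: h = z + ψ = 67.46 + 56.31 = 123.77 ft.
Total head at MW-10: h = 209.36 − 64.34 = 145.02 ft.
Head difference: h(MW-6) − h(MW-10) = 123.77 − 145.02 = -21.25 ft.

Δh ≈ -21.25 ft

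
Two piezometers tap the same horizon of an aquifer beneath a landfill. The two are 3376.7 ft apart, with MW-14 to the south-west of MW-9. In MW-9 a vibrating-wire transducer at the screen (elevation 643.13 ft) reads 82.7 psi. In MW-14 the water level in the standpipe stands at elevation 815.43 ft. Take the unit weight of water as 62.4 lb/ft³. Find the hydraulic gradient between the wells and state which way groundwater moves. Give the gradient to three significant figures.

Pressure head at MW-9: ψ = 144·P/γ = 144 × 82.7 / 62.4 = 190.85 ft.
Total head at MW-9: h = z + ψ = 643.13 + 190.85 = 833.98 ft.
Total head at MW-14: h = 815.43 ft (water level in the piezometer is the total head).
Head difference: h(MW-9) − h(MW-14) = 833.98 − 815.43 = 18.55 ft.
Hydraulic gradient: i = |Δh| / L = 18.55 / 3376.7 = 0.00549.
Flow is from higher to lower head: from MW-9 toward MW-14, i.e. toward the south-west.

i ≈ 0.00549; groundwater flows toward the south-west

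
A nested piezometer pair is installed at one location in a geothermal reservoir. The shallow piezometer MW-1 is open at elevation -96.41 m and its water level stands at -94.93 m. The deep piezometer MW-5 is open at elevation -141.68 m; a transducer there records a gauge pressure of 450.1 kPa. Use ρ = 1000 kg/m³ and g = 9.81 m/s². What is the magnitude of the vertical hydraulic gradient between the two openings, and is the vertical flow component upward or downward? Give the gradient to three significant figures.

|i_v| ≈ 0.0192; vertical flow is downward

Total head at MW-1: h = -94.93 m (water level in the standpipe).
Pressure head at MW-5: ψ = P/(ρg) = 450.1×1000 / (1000 × 9.81) = 45.88 m.
Total head at MW-5: h = z + ψ = -141.68 + 45.88 = -95.80 m.
Δh = h(MW-1) − h(MW-5) = -94.93 − (-95.80) = 0.87 m.
Vertical separation Δz = -96.41 − (-141.68) = 45.27 m.
|i_v| = |Δh| / Δz = 0.87 / 45.27 = 0.0192.
Head is higher in the shallow piezometer, so vertical flow is downward (recharge condition).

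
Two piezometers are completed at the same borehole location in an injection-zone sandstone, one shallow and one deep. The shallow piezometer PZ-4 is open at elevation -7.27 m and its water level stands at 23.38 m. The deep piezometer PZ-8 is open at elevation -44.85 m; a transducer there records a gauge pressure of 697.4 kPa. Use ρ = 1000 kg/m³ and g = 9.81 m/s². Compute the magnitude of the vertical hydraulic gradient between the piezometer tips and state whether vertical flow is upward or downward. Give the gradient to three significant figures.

|i_v| ≈ 0.0761; vertical flow is upward

Total head at PZ-4: h = 23.38 m (water level in the standpipe).
Pressure head at PZ-8: ψ = P/(ρg) = 697.4×1000 / (1000 × 9.81) = 71.09 m.
Total head at PZ-8: h = z + ψ = -44.85 + 71.09 = 26.24 m.
Δh = h(PZ-4) − h(PZ-8) = 23.38 − 26.24 = -2.86 m.
Vertical separation Δz = -7.27 − (-44.85) = 37.58 m.
|i_v| = |Δh| / Δz = 2.86 / 37.58 = 0.0761.
Head is higher in the deep piezometer, so vertical flow is upward (discharge condition).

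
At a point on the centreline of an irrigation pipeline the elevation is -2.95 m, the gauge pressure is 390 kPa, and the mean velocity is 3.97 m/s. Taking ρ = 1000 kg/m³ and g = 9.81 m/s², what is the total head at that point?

h ≈ 37.61 m

Pressure head ψ = P/(ρg) = 390×1000 / (1000 × 9.81) = 39.76 m.
Velocity head = v²/(2g) = 3.97² / (2 × 9.81) = 0.803 m.
h = z + ψ + v²/(2g) = -2.95 + 39.76 + 0.803 = 37.61 m.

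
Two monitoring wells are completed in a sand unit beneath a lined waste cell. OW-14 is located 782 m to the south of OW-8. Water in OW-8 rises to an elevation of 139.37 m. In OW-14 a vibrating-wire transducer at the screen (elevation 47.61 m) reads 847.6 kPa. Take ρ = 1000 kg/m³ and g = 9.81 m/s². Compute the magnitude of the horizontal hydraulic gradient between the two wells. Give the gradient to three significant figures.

Total head at OW-8: h = 139.37 m (water level in the piezometer is the total head).
Pressure head at OW-14: ψ = P/(ρg) = 847.6×1000 / (1000 × 9.81) = 86.40 m.
Total head at OW-14: h = z + ψ = 47.61 + 86.40 = 134.01 m.
Head difference: h(OW-8) − h(OW-14) = 139.37 − 134.01 = 5.36 m.
Hydraulic gradient: i = |Δh| / L = 5.36 / 782 = 0.00685.

i ≈ 0.00685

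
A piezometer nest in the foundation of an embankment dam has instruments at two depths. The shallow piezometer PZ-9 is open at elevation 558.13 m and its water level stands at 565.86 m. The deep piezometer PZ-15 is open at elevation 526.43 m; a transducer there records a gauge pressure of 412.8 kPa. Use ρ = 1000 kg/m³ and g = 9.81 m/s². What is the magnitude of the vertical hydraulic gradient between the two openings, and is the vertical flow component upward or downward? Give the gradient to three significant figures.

|i_v| ≈ 0.0836; vertical flow is upward

Total head at PZ-9: h = 565.86 m (water level in the standpipe).
Pressure head at PZ-15: ψ = P/(ρg) = 412.8×1000 / (1000 × 9.81) = 42.08 m.
Total head at PZ-15: h = z + ψ = 526.43 + 42.08 = 568.51 m.
Δh = h(PZ-9) − h(PZ-15) = 565.86 − 568.51 = -2.65 m.
Vertical separation Δz = 558.13 − 526.43 = 31.70 m.
|i_v| = |Δh| / Δz = 2.65 / 31.70 = 0.0836.
Head is higher in the deep piezometer, so vertical flow is upward (discharge condition).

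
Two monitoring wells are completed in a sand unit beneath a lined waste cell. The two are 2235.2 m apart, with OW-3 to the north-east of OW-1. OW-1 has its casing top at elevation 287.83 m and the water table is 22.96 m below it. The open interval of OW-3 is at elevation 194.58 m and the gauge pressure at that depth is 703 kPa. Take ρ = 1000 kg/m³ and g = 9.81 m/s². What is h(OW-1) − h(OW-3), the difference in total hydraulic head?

Δh ≈ -1.37 m

Total head at OW-1: h = 287.83 − 22.96 = 264.87 m.
Pressure head at OW-3: ψ = P/(ρg) = 703×1000 / (1000 × 9.81) = 71.66 m.
Total head at OW-3: h = z + ψ = 194.58 + 71.66 = 266.24 m.
Head difference: h(OW-1) − h(OW-3) = 264.87 − 266.24 = -1.37 m.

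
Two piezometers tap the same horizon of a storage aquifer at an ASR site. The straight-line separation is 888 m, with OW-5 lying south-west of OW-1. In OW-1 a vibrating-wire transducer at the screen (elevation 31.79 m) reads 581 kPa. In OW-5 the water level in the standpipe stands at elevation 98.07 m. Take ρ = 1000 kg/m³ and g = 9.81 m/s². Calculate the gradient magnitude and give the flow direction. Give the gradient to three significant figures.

i ≈ 0.00794; groundwater flows toward the north-east

Pressure head at OW-1: ψ = P/(ρg) = 581×1000 / (1000 × 9.81) = 59.23 m.
Total head at OW-1: h = z + ψ = 31.79 + 59.23 = 91.02 m.
Total head at OW-5: h = 98.07 m (water level in the piezometer is the total head).
Head difference: h(OW-1) − h(OW-5) = 91.02 − 98.07 = -7.05 m.
Hydraulic gradient: i = |Δh| / L = 7.05 / 888 = 0.00794.
Flow is from higher to lower head: from OW-5 toward OW-1, i.e. toward the north-east.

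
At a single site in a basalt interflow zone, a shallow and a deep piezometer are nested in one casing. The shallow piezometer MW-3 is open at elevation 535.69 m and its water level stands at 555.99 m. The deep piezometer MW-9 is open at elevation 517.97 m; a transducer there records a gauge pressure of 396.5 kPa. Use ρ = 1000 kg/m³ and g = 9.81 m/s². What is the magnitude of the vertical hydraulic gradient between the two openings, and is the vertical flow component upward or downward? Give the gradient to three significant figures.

Total head at MW-3: h = 555.99 m (water level in the standpipe).
Pressure head at MW-9: ψ = P/(ρg) = 396.5×1000 / (1000 × 9.81) = 40.42 m.
Total head at MW-9: h = z + ψ = 517.97 + 40.42 = 558.39 m.
Δh = h(MW-3) − h(MW-9) = 555.99 − 558.39 = -2.40 m.
Vertical separation Δz = 535.69 − 517.97 = 17.72 m.
|i_v| = |Δh| / Δz = 2.40 / 17.72 = 0.135.
Head is higher in the deep piezometer, so vertical flow is upward (discharge condition).

|i_v| ≈ 0.135; vertical flow is upward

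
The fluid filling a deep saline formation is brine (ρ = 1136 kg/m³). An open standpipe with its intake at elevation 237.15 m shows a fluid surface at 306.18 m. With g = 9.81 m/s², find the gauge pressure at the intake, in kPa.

P ≈ 769 kPa

Pressure head ψ = h − z = 306.18 − 237.15 = 69.03 m.
P = ρgψ = 1136 × 9.81 × 69.03 = 769281 Pa ≈ 769 kPa.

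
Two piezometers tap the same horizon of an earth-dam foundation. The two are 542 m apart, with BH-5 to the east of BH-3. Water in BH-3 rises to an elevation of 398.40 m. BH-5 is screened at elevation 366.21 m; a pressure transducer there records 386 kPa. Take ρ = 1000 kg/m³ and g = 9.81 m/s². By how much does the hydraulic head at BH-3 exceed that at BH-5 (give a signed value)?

Total head at BH-3: h = 398.40 m (water level in the piezometer is the total head).
Pressure head at BH-5: ψ = P/(ρg) = 386×1000 / (1000 × 9.81) = 39.35 m.
Total head at BH-5: h = z + ψ = 366.21 + 39.35 = 405.56 m.
Head difference: h(BH-3) − h(BH-5) = 398.40 − 405.56 = -7.16 m.

Δh ≈ -7.16 m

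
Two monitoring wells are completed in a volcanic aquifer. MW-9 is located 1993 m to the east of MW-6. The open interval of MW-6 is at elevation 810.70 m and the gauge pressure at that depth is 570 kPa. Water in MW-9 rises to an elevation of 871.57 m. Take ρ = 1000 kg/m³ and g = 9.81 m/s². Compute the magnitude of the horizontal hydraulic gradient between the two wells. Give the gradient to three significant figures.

Pressure head at MW-6: ψ = P/(ρg) = 570×1000 / (1000 × 9.81) = 58.10 m.
Total head at MW-6: h = z + ψ = 810.70 + 58.10 = 868.80 m.
Total head at MW-9: h = 871.57 m (water level in the piezometer is the total head).
Head difference: h(MW-6) − h(MW-9) = 868.80 − 871.57 = -2.77 m.
Hydraulic gradient: i = |Δh| / L = 2.77 / 1993 = 0.00139.

i ≈ 0.00139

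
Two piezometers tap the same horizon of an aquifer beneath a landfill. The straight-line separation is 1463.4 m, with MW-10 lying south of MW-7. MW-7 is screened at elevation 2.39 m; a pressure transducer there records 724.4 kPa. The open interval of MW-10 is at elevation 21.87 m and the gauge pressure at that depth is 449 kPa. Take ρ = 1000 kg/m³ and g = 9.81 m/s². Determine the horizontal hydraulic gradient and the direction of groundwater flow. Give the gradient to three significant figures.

Pressure head at MW-7: ψ = P/(ρg) = 724.4×1000 / (1000 × 9.81) = 73.84 m.
Total head at MW-7: h = z + ψ = 2.39 + 73.84 = 76.23 m.
Pressure head at MW-10: ψ = P/(ρg) = 449×1000 / (1000 × 9.81) = 45.77 m.
Total head at MW-10: h = z + ψ = 21.87 + 45.77 = 67.64 m.
Head difference: h(MW-7) − h(MW-10) = 76.23 − 67.64 = 8.59 m.
Hydraulic gradient: i = |Δh| / L = 8.59 / 1463.4 = 0.00587.
Flow is from higher to lower head: from MW-7 toward MW-10, i.e. toward the south.

i ≈ 0.00587; groundwater flows toward the south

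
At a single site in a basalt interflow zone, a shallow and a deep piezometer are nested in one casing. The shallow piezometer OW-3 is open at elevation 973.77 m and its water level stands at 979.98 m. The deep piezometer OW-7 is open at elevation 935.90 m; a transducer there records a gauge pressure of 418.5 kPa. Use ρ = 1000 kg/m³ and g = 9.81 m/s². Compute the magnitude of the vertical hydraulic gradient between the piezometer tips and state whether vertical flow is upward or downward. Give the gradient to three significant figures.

|i_v| ≈ 0.0375; vertical flow is downward

Total head at OW-3: h = 979.98 m (water level in the standpipe).
Pressure head at OW-7: ψ = P/(ρg) = 418.5×1000 / (1000 × 9.81) = 42.66 m.
Total head at OW-7: h = z + ψ = 935.90 + 42.66 = 978.56 m.
Δh = h(OW-3) − h(OW-7) = 979.98 − 978.56 = 1.42 m.
Vertical separation Δz = 973.77 − 935.90 = 37.87 m.
|i_v| = |Δh| / Δz = 1.42 / 37.87 = 0.0375.
Head is higher in the shallow piezometer, so vertical flow is downward (recharge condition).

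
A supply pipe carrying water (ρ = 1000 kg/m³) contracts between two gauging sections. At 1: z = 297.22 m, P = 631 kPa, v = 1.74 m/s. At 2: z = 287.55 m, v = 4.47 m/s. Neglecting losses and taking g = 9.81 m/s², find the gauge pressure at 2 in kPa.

Pressure head at 1: ψ₁ = P₁/(ρg) = 631×1000 / (1000 × 9.81) = 64.32 m.
Velocity heads: v₁²/2g = 1.74²/19.62 = 0.154 m; v₂²/2g = 4.47²/19.62 = 1.018 m.
Total head H = z₁ + ψ₁ + v₁²/2g = 297.22 + 64.32 + 0.154 = 361.69 m.
ψ₂ = H − z₂ − v₂²/2g = 361.69 − 287.55 − 1.018 = 73.12 m.
P₂ = ρgψ₂ = 1000 × 9.81 × 73.12 ≈ 717 kPa.

P₂ ≈ 717 kPa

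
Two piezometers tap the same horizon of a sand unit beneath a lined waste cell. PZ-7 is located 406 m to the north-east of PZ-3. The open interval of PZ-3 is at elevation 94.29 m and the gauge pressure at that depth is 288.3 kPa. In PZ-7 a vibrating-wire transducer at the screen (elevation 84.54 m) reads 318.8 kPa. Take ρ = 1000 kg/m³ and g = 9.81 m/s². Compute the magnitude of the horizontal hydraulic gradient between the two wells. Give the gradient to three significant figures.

Pressure head at PZ-3: ψ = P/(ρg) = 288.3×1000 / (1000 × 9.81) = 29.39 m.
Total head at PZ-3: h = z + ψ = 94.29 + 29.39 = 123.68 m.
Pressure head at PZ-7: ψ = P/(ρg) = 318.8×1000 / (1000 × 9.81) = 32.50 m.
Total head at PZ-7: h = z + ψ = 84.54 + 32.50 = 117.04 m.
Head difference: h(PZ-3) − h(PZ-7) = 123.68 − 117.04 = 6.64 m.
Hydraulic gradient: i = |Δh| / L = 6.64 / 406 = 0.0164.

i ≈ 0.0164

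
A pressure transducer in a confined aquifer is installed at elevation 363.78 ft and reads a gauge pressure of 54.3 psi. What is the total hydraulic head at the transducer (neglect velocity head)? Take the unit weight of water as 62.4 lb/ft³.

ψ = 144·P/γ = 144 × 54.3 / 62.4 = 125.31 ft.
h = z + ψ = 363.78 + 125.31 = 489.09 ft.

h ≈ 489.09 ft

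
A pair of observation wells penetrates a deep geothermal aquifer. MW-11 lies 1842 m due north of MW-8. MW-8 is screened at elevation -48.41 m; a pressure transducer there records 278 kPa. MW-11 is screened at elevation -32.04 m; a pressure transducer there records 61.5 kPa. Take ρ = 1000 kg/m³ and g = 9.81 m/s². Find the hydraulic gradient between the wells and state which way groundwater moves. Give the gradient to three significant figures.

Pressure head at MW-8: ψ = P/(ρg) = 278×1000 / (1000 × 9.81) = 28.34 m.
Total head at MW-8: h = z + ψ = -48.41 + 28.34 = -20.07 m.
Pressure head at MW-11: ψ = P/(ρg) = 61.5×1000 / (1000 × 9.81) = 6.27 m.
Total head at MW-11: h = z + ψ = -32.04 + 6.27 = -25.77 m.
Head difference: h(MW-8) − h(MW-11) = -20.07 − (-25.77) = 5.70 m.
Hydraulic gradient: i = |Δh| / L = 5.70 / 1842 = 0.00309.
Flow is from higher to lower head: from MW-8 toward MW-11, i.e. toward the north.

i ≈ 0.00309; groundwater flows toward the north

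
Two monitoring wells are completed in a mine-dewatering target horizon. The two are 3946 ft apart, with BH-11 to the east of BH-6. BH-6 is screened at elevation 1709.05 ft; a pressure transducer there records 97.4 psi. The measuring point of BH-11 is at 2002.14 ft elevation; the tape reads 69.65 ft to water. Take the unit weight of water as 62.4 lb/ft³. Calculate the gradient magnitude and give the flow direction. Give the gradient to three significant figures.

Pressure head at BH-6: ψ = 144·P/γ = 144 × 97.4 / 62.4 = 224.77 ft.
Total head at BH-6: h = z + ψ = 1709.05 + 224.77 = 1933.82 ft.
Total head at BH-11: h = 2002.14 − 69.65 = 1932.49 ft.
Head difference: h(BH-6) − h(BH-11) = 1933.82 − 1932.49 = 1.33 ft.
Hydraulic gradient: i = |Δh| / L = 1.33 / 3946 = 0.000337.
Flow is from higher to lower head: from BH-6 toward BH-11, i.e. toward the east.

i ≈ 0.000337; groundwater flows toward the east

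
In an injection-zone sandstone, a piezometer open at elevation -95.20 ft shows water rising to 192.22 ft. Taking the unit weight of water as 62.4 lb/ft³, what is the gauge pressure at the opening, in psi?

P ≈ 125 psi

Pressure head ψ = h − z = 192.22 − (-95.20) = 287.42 ft.
P = γ·ψ / 144 = 62.4 × 287.42 / 144 = 125 psi.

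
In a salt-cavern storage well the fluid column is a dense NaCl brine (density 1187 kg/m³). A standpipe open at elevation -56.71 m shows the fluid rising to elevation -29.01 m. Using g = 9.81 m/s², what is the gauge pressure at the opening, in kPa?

Pressure head ψ = h − z = -29.01 − (-56.71) = 27.70 m.
P = ρgψ = 1187 × 9.81 × 27.70 = 322552 Pa ≈ 323 kPa.

P ≈ 323 kPa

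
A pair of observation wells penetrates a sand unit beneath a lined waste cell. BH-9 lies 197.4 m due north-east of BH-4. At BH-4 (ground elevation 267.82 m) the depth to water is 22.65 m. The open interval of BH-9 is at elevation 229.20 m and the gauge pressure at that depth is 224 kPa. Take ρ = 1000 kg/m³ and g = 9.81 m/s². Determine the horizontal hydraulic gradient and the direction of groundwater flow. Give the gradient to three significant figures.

i ≈ 0.0348; groundwater flows toward the south-west

Total head at BH-4: h = 267.82 − 22.65 = 245.17 m.
Pressure head at BH-9: ψ = P/(ρg) = 224×1000 / (1000 × 9.81) = 22.83 m.
Total head at BH-9: h = z + ψ = 229.20 + 22.83 = 252.03 m.
Head difference: h(BH-4) − h(BH-9) = 245.17 − 252.03 = -6.86 m.
Hydraulic gradient: i = |Δh| / L = 6.86 / 197.4 = 0.0348.
Flow is from higher to lower head: from BH-9 toward BH-4, i.e. toward the south-west.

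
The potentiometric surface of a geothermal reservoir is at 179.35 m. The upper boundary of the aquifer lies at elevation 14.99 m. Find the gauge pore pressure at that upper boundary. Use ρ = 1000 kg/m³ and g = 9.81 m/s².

Pressure head at the aquifer top: ψ = h − z = 179.35 − 14.99 = 164.36 m.
P = ρgψ = 1000 × 9.81 × 164.36 = 1612372 Pa ≈ 1610 kPa.

P ≈ 1610 kPa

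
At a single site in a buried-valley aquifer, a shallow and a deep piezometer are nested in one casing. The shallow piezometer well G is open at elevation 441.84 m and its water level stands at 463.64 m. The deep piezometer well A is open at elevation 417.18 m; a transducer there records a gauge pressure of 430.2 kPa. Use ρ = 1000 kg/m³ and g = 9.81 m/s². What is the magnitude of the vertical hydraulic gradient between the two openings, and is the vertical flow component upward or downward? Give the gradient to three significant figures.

Total head at well G: h = 463.64 m (water level in the standpipe).
Pressure head at well A: ψ = P/(ρg) = 430.2×1000 / (1000 × 9.81) = 43.85 m.
Total head at well A: h = z + ψ = 417.18 + 43.85 = 461.03 m.
Δh = h(well G) − h(well A) = 463.64 − 461.03 = 2.61 m.
Vertical separation Δz = 441.84 − 417.18 = 24.66 m.
|i_v| = |Δh| / Δz = 2.61 / 24.66 = 0.106.
Head is higher in the shallow piezometer, so vertical flow is downward (recharge condition).

|i_v| ≈ 0.106; vertical flow is downward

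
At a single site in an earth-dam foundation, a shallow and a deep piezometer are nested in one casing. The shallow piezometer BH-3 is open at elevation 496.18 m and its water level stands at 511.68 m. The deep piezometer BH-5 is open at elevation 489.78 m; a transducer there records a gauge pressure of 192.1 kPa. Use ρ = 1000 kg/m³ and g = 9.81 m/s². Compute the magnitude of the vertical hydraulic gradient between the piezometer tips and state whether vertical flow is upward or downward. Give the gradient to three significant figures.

Total head at BH-3: h = 511.68 m (water level in the standpipe).
Pressure head at BH-5: ψ = P/(ρg) = 192.1×1000 / (1000 × 9.81) = 19.58 m.
Total head at BH-5: h = z + ψ = 489.78 + 19.58 = 509.36 m.
Δh = h(BH-3) − h(BH-5) = 511.68 − 509.36 = 2.32 m.
Vertical separation Δz = 496.18 − 489.78 = 6.40 m.
|i_v| = |Δh| / Δz = 2.32 / 6.40 = 0.362.
Head is higher in the shallow piezometer, so vertical flow is downward (recharge condition).

|i_v| ≈ 0.362; vertical flow is downward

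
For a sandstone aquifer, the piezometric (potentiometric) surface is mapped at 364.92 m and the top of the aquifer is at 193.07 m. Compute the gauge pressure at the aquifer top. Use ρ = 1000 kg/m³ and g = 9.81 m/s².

P ≈ 1690 kPa

Pressure head at the aquifer top: ψ = h − z = 364.92 − 193.07 = 171.85 m.
P = ρgψ = 1000 × 9.81 × 171.85 = 1685849 Pa ≈ 1690 kPa.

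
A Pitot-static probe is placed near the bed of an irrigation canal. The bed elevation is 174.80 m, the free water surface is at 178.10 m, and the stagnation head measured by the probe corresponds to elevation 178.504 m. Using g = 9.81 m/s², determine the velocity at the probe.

Near the bed, under hydrostatic conditions, the piezometric head (z + ψ) equals the free-surface elevation, 178.10 m.
Velocity head = total − piezometric = 178.504 − 178.10 = 0.404 m.
v = √(2g·h_v) = √(2 × 9.81 × 0.404) = 2.82 m/s.

v ≈ 2.82 m/s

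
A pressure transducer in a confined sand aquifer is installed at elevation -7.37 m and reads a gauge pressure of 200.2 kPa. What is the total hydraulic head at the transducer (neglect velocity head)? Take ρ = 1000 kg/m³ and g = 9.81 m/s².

ψ = P/(ρg) = 200.2×1000 / (1000 × 9.81) = 20.41 m.
h = z + ψ = -7.37 + 20.41 = 13.04 m.

h ≈ 13.04 m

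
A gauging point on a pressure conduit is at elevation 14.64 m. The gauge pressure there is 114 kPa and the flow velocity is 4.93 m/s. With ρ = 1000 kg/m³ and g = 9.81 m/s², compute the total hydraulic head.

h ≈ 27.50 m

Pressure head ψ = P/(ρg) = 114×1000 / (1000 × 9.81) = 11.62 m.
Velocity head = v²/(2g) = 4.93² / (2 × 9.81) = 1.239 m.
h = z + ψ + v²/(2g) = 14.64 + 11.62 + 1.239 = 27.50 m.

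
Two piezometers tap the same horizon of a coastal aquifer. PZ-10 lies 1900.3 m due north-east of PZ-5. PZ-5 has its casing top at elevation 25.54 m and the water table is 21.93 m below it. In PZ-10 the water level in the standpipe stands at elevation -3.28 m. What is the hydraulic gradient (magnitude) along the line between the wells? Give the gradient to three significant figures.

Total head at PZ-5: h = 25.54 − 21.93 = 3.61 m.
Total head at PZ-10: h = -3.28 m (water level in the piezometer is the total head).
Head difference: h(PZ-5) − h(PZ-10) = 3.61 − (-3.28) = 6.89 m.
Hydraulic gradient: i = |Δh| / L = 6.89 / 1900.3 = 0.00363.

i ≈ 0.00363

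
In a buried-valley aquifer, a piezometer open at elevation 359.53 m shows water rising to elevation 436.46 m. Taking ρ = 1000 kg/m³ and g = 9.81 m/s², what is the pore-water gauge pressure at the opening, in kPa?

Pressure head ψ = h − z = 436.46 − 359.53 = 76.93 m.
P = ρgψ = 1000 × 9.81 × 76.93 = 754683 Pa ≈ 755 kPa.

P ≈ 755 kPa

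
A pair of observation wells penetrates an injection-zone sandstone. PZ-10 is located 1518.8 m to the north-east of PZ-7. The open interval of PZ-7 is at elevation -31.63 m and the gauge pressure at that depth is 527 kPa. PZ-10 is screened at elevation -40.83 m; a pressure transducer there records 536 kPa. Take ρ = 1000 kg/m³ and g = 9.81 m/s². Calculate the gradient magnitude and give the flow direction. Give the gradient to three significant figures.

Pressure head at PZ-7: ψ = P/(ρg) = 527×1000 / (1000 × 9.81) = 53.72 m.
Total head at PZ-7: h = z + ψ = -31.63 + 53.72 = 22.09 m.
Pressure head at PZ-10: ψ = P/(ρg) = 536×1000 / (1000 × 9.81) = 54.64 m.
Total head at PZ-10: h = z + ψ = -40.83 + 54.64 = 13.81 m.
Head difference: h(PZ-7) − h(PZ-10) = 22.09 − 13.81 = 8.28 m.
Hydraulic gradient: i = |Δh| / L = 8.28 / 1518.8 = 0.00545.
Flow is from higher to lower head: from PZ-7 toward PZ-10, i.e. toward the north-east.

i ≈ 0.00545; groundwater flows toward the north-east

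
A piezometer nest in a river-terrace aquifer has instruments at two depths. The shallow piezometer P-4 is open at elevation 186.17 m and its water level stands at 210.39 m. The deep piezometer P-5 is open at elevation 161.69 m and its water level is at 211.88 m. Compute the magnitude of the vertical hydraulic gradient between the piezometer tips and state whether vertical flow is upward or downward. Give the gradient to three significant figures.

Total head at P-4: h = 210.39 m (water level in the standpipe).
Total head at P-5: h = 211.88 m.
Δh = h(P-4) − h(P-5) = 210.39 − 211.88 = -1.49 m.
Vertical separation Δz = 186.17 − 161.69 = 24.48 m.
|i_v| = |Δh| / Δz = 1.49 / 24.48 = 0.0609.
Head is higher in the deep piezometer, so vertical flow is upward (discharge condition).

|i_v| ≈ 0.0609; vertical flow is upward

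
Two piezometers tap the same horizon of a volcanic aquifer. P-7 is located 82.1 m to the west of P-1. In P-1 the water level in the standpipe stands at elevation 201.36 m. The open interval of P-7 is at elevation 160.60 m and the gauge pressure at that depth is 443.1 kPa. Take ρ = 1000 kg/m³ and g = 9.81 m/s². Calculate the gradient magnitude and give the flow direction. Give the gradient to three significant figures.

Total head at P-1: h = 201.36 m (water level in the piezometer is the total head).
Pressure head at P-7: ψ = P/(ρg) = 443.1×1000 / (1000 × 9.81) = 45.17 m.
Total head at P-7: h = z + ψ = 160.60 + 45.17 = 205.77 m.
Head difference: h(P-1) − h(P-7) = 201.36 − 205.77 = -4.41 m.
Hydraulic gradient: i = |Δh| / L = 4.41 / 82.1 = 0.0537.
Flow is from higher to lower head: from P-7 toward P-1, i.e. toward the east.

i ≈ 0.0537; groundwater flows toward the east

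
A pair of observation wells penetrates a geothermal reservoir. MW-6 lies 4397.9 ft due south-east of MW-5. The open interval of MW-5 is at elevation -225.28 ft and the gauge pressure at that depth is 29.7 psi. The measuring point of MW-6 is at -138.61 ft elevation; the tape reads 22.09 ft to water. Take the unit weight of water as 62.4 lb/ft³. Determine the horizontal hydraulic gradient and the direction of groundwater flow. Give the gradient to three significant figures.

Pressure head at MW-5: ψ = 144·P/γ = 144 × 29.7 / 62.4 = 68.54 ft.
Total head at MW-5: h = z + ψ = -225.28 + 68.54 = -156.74 ft.
Total head at MW-6: h = -138.61 − 22.09 = -160.70 ft.
Head difference: h(MW-5) − h(MW-6) = -156.74 − (-160.70) = 3.96 ft.
Hydraulic gradient: i = |Δh| / L = 3.96 / 4397.9 = 0.000900.
Flow is from higher to lower head: from MW-5 toward MW-6, i.e. toward the south-east.

i ≈ 0.000900; groundwater flows toward the south-east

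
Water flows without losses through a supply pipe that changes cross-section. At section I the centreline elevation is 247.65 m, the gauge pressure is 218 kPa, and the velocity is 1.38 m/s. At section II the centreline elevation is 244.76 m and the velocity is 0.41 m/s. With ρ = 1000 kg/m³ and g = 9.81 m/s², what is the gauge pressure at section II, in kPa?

P₂ ≈ 247 kPa

Pressure head at I: ψ₁ = P₁/(ρg) = 218×1000 / (1000 × 9.81) = 22.22 m.
Velocity heads: v₁²/2g = 1.38²/19.62 = 0.097 m; v₂²/2g = 0.41²/19.62 = 0.009 m.
Total head H = z₁ + ψ₁ + v₁²/2g = 247.65 + 22.22 + 0.097 = 269.97 m.
ψ₂ = H − z₂ − v₂²/2g = 269.97 − 244.76 − 0.009 = 25.20 m.
P₂ = ρgψ₂ = 1000 × 9.81 × 25.20 ≈ 247 kPa.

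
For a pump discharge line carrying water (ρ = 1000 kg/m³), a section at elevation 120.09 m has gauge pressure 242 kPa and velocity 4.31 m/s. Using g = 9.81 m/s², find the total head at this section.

Pressure head ψ = P/(ρg) = 242×1000 / (1000 × 9.81) = 24.67 m.
Velocity head = v²/(2g) = 4.31² / (2 × 9.81) = 0.947 m.
h = z + ψ + v²/(2g) = 120.09 + 24.67 + 0.947 = 145.71 m.

h ≈ 145.71 m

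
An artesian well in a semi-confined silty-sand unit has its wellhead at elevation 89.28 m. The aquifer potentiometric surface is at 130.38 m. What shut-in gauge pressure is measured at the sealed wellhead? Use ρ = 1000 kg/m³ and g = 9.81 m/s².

P ≈ 403 kPa

Head above the cap: Δh = 130.38 − 89.28 = 41.10 m.
P = ρgΔh = 1000 × 9.81 × 41.10 = 403191 Pa ≈ 403 kPa.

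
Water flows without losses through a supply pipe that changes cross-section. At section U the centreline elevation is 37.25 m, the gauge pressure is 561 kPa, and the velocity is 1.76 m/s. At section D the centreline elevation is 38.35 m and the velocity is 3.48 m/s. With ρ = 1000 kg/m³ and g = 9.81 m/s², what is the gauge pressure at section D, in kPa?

P₂ ≈ 546 kPa

Pressure head at U: ψ₁ = P₁/(ρg) = 561×1000 / (1000 × 9.81) = 57.19 m.
Velocity heads: v₁²/2g = 1.76²/19.62 = 0.158 m; v₂²/2g = 3.48²/19.62 = 0.617 m.
Total head H = z₁ + ψ₁ + v₁²/2g = 37.25 + 57.19 + 0.158 = 94.60 m.
ψ₂ = H − z₂ − v₂²/2g = 94.60 − 38.35 − 0.617 = 55.63 m.
P₂ = ρgψ₂ = 1000 × 9.81 × 55.63 ≈ 546 kPa.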